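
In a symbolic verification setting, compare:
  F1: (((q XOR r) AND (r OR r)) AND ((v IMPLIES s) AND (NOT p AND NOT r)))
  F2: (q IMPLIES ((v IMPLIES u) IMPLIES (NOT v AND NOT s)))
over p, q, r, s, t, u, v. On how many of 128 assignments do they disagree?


F1 = (((q XOR r) AND (r OR r)) AND ((v IMPLIES s) AND (NOT p AND NOT r)))
F2 = (q IMPLIES ((v IMPLIES u) IMPLIES (NOT v AND NOT s)))
Evaluate both on each of 128 rows (bits = p,q,r,s,t,u,v):
  row 0 [0000000]: F1=0 F2=1 (differ) -> 1
  row 1 [0000001]: F1=0 F2=1 (differ) -> 1
  row 2 [0000010]: F1=0 F2=1 (differ) -> 1
  row 3 [0000011]: F1=0 F2=1 (differ) -> 1
  row 4 [0000100]: F1=0 F2=1 (differ) -> 1
  (every remaining row is evaluated the same way; all 128 results are listed next)
Full result column, 8 rows per line (p,q,r,s fixed per line; t,u,v runs 000..111 left to right):
  rows 0-7 [p,q,r,s=0000]: 11111111  (ones: 8)
  rows 8-15 [p,q,r,s=0001]: 11111111  (ones: 8)
  rows 16-23 [p,q,r,s=0010]: 11111111  (ones: 8)
  rows 24-31 [p,q,r,s=0011]: 11111111  (ones: 8)
  rows 32-39 [p,q,r,s=0100]: 11101110  (ones: 6)
  rows 40-47 [p,q,r,s=0101]: 01000100  (ones: 2)
  rows 48-55 [p,q,r,s=0110]: 11101110  (ones: 6)
  rows 56-63 [p,q,r,s=0111]: 01000100  (ones: 2)
  rows 64-71 [p,q,r,s=1000]: 11111111  (ones: 8)
  rows 72-79 [p,q,r,s=1001]: 11111111  (ones: 8)
  rows 80-87 [p,q,r,s=1010]: 11111111  (ones: 8)
  rows 88-95 [p,q,r,s=1011]: 11111111  (ones: 8)
  rows 96-103 [p,q,r,s=1100]: 11101110  (ones: 6)
  rows 104-111 [p,q,r,s=1101]: 01000100  (ones: 2)
  rows 112-119 [p,q,r,s=1110]: 11101110  (ones: 6)
  rows 120-127 [p,q,r,s=1111]: 01000100  (ones: 2)
Disagreements = 8+8+8+8+6+2+6+2+8+8+8+8+6+2+6+2 = 96

96


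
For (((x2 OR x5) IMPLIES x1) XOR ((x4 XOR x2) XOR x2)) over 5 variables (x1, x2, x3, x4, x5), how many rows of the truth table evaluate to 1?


Formula: (((x2 OR x5) IMPLIES x1) XOR ((x4 XOR x2) XOR x2)) over 5 vars (32 rows)
Evaluate each row (x1, x2, x3, x4, x5 as bits, MSB first):
  row 0 [00000]: (((0 OR 0) IMPLIES 0) XOR ((0 XOR 0) XOR 0)) -> 1
  row 1 [00001]: (((0 OR 1) IMPLIES 0) XOR ((0 XOR 0) XOR 0)) -> 0
  row 2 [00010]: (((0 OR 0) IMPLIES 0) XOR ((1 XOR 0) XOR 0)) -> 0
  row 3 [00011]: (((0 OR 1) IMPLIES 0) XOR ((1 XOR 0) XOR 0)) -> 1
  row 4 [00100]: (((0 OR 0) IMPLIES 0) XOR ((0 XOR 0) XOR 0)) -> 1
  row 5 [00101]: (((0 OR 1) IMPLIES 0) XOR ((0 XOR 0) XOR 0)) -> 0
  row 6 [00110]: (((0 OR 0) IMPLIES 0) XOR ((1 XOR 0) XOR 0)) -> 0
  row 7 [00111]: (((0 OR 1) IMPLIES 0) XOR ((1 XOR 0) XOR 0)) -> 1
  row 8 [01000]: (((1 OR 0) IMPLIES 0) XOR ((0 XOR 1) XOR 1)) -> 0
  row 9 [01001]: (((1 OR 1) IMPLIES 0) XOR ((0 XOR 1) XOR 1)) -> 0
  row 10 [01010]: (((1 OR 0) IMPLIES 0) XOR ((1 XOR 1) XOR 1)) -> 1
  row 11 [01011]: (((1 OR 1) IMPLIES 0) XOR ((1 XOR 1) XOR 1)) -> 1
  row 12 [01100]: (((1 OR 0) IMPLIES 0) XOR ((0 XOR 1) XOR 1)) -> 0
  row 13 [01101]: (((1 OR 1) IMPLIES 0) XOR ((0 XOR 1) XOR 1)) -> 0
  row 14 [01110]: (((1 OR 0) IMPLIES 0) XOR ((1 XOR 1) XOR 1)) -> 1
  row 15 [01111]: (((1 OR 1) IMPLIES 0) XOR ((1 XOR 1) XOR 1)) -> 1
  row 16 [10000]: (((0 OR 0) IMPLIES 1) XOR ((0 XOR 0) XOR 0)) -> 1
  row 17 [10001]: (((0 OR 1) IMPLIES 1) XOR ((0 XOR 0) XOR 0)) -> 1
  row 18 [10010]: (((0 OR 0) IMPLIES 1) XOR ((1 XOR 0) XOR 0)) -> 0
  row 19 [10011]: (((0 OR 1) IMPLIES 1) XOR ((1 XOR 0) XOR 0)) -> 0
  row 20 [10100]: (((0 OR 0) IMPLIES 1) XOR ((0 XOR 0) XOR 0)) -> 1
  row 21 [10101]: (((0 OR 1) IMPLIES 1) XOR ((0 XOR 0) XOR 0)) -> 1
  row 22 [10110]: (((0 OR 0) IMPLIES 1) XOR ((1 XOR 0) XOR 0)) -> 0
  row 23 [10111]: (((0 OR 1) IMPLIES 1) XOR ((1 XOR 0) XOR 0)) -> 0
  row 24 [11000]: (((1 OR 0) IMPLIES 1) XOR ((0 XOR 1) XOR 1)) -> 1
  row 25 [11001]: (((1 OR 1) IMPLIES 1) XOR ((0 XOR 1) XOR 1)) -> 1
  row 26 [11010]: (((1 OR 0) IMPLIES 1) XOR ((1 XOR 1) XOR 1)) -> 0
  row 27 [11011]: (((1 OR 1) IMPLIES 1) XOR ((1 XOR 1) XOR 1)) -> 0
  row 28 [11100]: (((1 OR 0) IMPLIES 1) XOR ((0 XOR 1) XOR 1)) -> 1
  row 29 [11101]: (((1 OR 1) IMPLIES 1) XOR ((0 XOR 1) XOR 1)) -> 1
  row 30 [11110]: (((1 OR 0) IMPLIES 1) XOR ((1 XOR 1) XOR 1)) -> 0
  row 31 [11111]: (((1 OR 1) IMPLIES 1) XOR ((1 XOR 1) XOR 1)) -> 0
Full result column, 8 rows per line (x1,x2 fixed per line; x3,x4,x5 runs 000..111 left to right):
  rows 0-7 [x1,x2=00]: 10011001  (ones: 4)
  rows 8-15 [x1,x2=01]: 00110011  (ones: 4)
  rows 16-23 [x1,x2=10]: 11001100  (ones: 4)
  rows 24-31 [x1,x2=11]: 11001100  (ones: 4)
Count of 1-rows = 4+4+4+4 = 16

16


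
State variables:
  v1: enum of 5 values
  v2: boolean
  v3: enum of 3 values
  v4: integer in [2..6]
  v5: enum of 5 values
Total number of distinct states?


State space = product of domain sizes of all variables.
Domain sizes:
  v1 (enum of 5 values): 5
  v2 (boolean): 2
  v3 (enum of 3 values): 3
  v4 (integer in [2..6]): 5
  v5 (enum of 5 values): 5
Product = 5 * 2 * 3 * 5 * 5 = 750

750


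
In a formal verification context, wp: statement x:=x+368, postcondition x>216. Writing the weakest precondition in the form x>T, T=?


Formula: wp(x:=E, P) = P[E/x] (substitute E for x in postcondition)
Step 1: Postcondition: x>216
Step 2: Substitute x+368 for x: x+368>216
Step 3: Solve for x: x > 216-368 = -152

-152


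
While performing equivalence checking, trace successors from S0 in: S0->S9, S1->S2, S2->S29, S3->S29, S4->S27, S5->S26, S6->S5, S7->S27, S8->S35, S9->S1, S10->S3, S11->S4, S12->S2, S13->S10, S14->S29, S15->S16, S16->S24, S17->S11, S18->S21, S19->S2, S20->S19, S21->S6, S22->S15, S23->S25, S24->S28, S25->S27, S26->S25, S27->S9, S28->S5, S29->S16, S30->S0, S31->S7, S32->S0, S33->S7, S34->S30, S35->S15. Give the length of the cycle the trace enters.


Trace from S0 until a state repeats:
  S0 -> S9 -> S1 -> S2 -> S29 -> S16 -> S24 -> S28 -> S5 -> S26 -> S25 -> S27 -> S9
S9 first seen at step 1, revisited at step 12.
Cycle length = 12 - 1 = 11

11


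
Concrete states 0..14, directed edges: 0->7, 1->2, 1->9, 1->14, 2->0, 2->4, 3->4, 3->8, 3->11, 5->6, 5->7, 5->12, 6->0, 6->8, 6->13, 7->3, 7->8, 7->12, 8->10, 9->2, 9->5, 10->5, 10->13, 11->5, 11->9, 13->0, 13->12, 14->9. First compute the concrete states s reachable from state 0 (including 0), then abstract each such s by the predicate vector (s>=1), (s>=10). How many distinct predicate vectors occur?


BFS from 0:
Concrete reachable: {0, 2, 3, 4, 5, 6, 7, 8, 9, 10, 11, 12, 13}
Abstract via predicates (s>=1), (s>=10):
  (0,0) <- {0}
  (1,0) <- {2, 3, 4, 5, 6, 7, 8, 9}
  (1,1) <- {10, 11, 12, 13}
Distinct abstract states = 3

3


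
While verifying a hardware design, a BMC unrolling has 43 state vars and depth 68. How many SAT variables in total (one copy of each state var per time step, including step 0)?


BMC unrolls to depth k, creating one copy of each state var for steps 0..k.
Step count = 68 + 1 = 69 (steps 0 through 68)
Vars per step = 43
Total = 43 * 69 = 2967

2967


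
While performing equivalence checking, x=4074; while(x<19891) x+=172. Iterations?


Step 1: x goes from 4074 toward 19891 by 172; the body runs while x<19891, so iterations = ceil((bound-start)/step)
Step 2: Distance=15817
Step 3: ceil(15817/172)=92

92


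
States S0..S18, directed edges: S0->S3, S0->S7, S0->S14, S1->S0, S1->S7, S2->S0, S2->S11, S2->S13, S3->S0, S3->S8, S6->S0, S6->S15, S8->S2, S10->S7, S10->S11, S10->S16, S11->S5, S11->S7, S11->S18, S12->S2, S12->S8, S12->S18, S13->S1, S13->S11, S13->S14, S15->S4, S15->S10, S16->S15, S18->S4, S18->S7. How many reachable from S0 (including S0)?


BFS from S0:
  layer 0: {S0}
  layer 1: {S3, S7, S14}
  layer 2: {S8}
  layer 3: {S2}
  layer 4: {S11, S13}
  layer 5: {S1, S5, S18}
  layer 6: {S4}
Reachable set: {S0, S1, S2, S3, S4, S5, S7, S8, S11, S13, S14, S18}
Count = 12

12


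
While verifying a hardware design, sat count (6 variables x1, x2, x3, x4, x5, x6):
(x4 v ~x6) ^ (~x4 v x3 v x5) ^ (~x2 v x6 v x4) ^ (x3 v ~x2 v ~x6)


CNF with 4 clauses over 6 vars (64 assignments).
An assignment satisfies CNF iff every clause has >=1 true literal.
Check each row (bits = x1,x2,x3,x4,x5,x6; clause T/F shown):
  row 0 [000000]: clauses=TTTT -> 1
  row 1 [000001]: clauses=FTTT -> 0
  row 2 [000010]: clauses=TTTT -> 1
  row 3 [000011]: clauses=FTTT -> 0
  row 4 [000100]: clauses=TFTT -> 0
  (every remaining row is evaluated the same way; all 64 results are listed next)
Full result column, 8 rows per line (x1,x2,x3 fixed per line; x4,x5,x6 runs 000..111 left to right):
  rows 0-7 [x1,x2,x3=000]: 10100011  (ones: 4)
  rows 8-15 [x1,x2,x3=001]: 10101111  (ones: 6)
  rows 16-23 [x1,x2,x3=010]: 00000010  (ones: 1)
  rows 24-31 [x1,x2,x3=011]: 00001111  (ones: 4)
  rows 32-39 [x1,x2,x3=100]: 10100011  (ones: 4)
  rows 40-47 [x1,x2,x3=101]: 10101111  (ones: 6)
  rows 48-55 [x1,x2,x3=110]: 00000010  (ones: 1)
  rows 56-63 [x1,x2,x3=111]: 00001111  (ones: 4)
Satisfying assignments = 4+6+1+4+4+6+1+4 = 30

30


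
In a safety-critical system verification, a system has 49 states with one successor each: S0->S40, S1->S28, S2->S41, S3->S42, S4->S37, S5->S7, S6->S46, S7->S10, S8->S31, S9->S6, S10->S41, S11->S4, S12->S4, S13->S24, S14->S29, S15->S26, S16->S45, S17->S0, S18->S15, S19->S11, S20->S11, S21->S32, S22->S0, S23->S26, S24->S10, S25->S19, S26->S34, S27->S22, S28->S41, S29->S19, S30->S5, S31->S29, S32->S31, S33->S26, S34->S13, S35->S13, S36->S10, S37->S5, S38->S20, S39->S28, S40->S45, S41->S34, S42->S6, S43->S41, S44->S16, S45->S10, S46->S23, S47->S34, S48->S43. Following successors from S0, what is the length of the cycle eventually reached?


Trace from S0 until a state repeats:
  S0 -> S40 -> S45 -> S10 -> S41 -> S34 -> S13 -> S24 -> S10
S10 first seen at step 3, revisited at step 8.
Cycle length = 8 - 3 = 5

5


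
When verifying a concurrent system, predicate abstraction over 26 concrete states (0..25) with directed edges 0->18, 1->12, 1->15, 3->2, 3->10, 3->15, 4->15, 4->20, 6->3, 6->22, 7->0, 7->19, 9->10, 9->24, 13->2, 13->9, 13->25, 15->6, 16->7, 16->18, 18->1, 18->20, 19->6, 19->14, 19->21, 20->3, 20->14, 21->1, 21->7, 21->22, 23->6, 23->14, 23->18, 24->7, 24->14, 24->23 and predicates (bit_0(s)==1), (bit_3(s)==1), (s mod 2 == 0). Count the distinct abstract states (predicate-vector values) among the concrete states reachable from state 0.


BFS from 0:
Concrete reachable: {0, 1, 2, 3, 6, 10, 12, 14, 15, 18, 20, 22}
Abstract via predicates (bit_0(s)==1), (bit_3(s)==1), (s mod 2 == 0):
  (0,0,1) <- {0, 2, 6, 18, 20, 22}
  (0,1,1) <- {10, 12, 14}
  (1,0,0) <- {1, 3}
  (1,1,0) <- {15}
Distinct abstract states = 4

4


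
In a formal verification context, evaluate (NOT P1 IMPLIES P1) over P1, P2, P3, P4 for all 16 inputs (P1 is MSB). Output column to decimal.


Formula: (NOT P1 IMPLIES P1) over P1, P2, P3, P4 (16 rows)
Evaluate each row (bits = P1,P2,P3,P4, MSB first):
  row 0 [0000]: (NOT 0 IMPLIES 0) -> 0
  row 1 [0001]: (NOT 0 IMPLIES 0) -> 0
  row 2 [0010]: (NOT 0 IMPLIES 0) -> 0
  row 3 [0011]: (NOT 0 IMPLIES 0) -> 0
  row 4 [0100]: (NOT 0 IMPLIES 0) -> 0
  row 5 [0101]: (NOT 0 IMPLIES 0) -> 0
  row 6 [0110]: (NOT 0 IMPLIES 0) -> 0
  row 7 [0111]: (NOT 0 IMPLIES 0) -> 0
  row 8 [1000]: (NOT 1 IMPLIES 1) -> 1
  row 9 [1001]: (NOT 1 IMPLIES 1) -> 1
  row 10 [1010]: (NOT 1 IMPLIES 1) -> 1
  row 11 [1011]: (NOT 1 IMPLIES 1) -> 1
  row 12 [1100]: (NOT 1 IMPLIES 1) -> 1
  row 13 [1101]: (NOT 1 IMPLIES 1) -> 1
  row 14 [1110]: (NOT 1 IMPLIES 1) -> 1
  row 15 [1111]: (NOT 1 IMPLIES 1) -> 1
Full result column, 4 rows per line (P1,P2 fixed per line; P3,P4 runs 00..11 left to right):
  rows 0-3 [P1,P2=00]: 0000  = hex 0
  rows 4-7 [P1,P2=01]: 0000  = hex 0
  rows 8-11 [P1,P2=10]: 1111  = hex F
  rows 12-15 [P1,P2=11]: 1111  = hex F
Output column (row 0 .. row 15) = 0000000011111111
Output column grouped in 4s = 0000 0000 1111 1111 = 0x00FF
Convert to decimal digit by digit (value = value*16 + digit):
  0 -> 0
  0*16 + 0 = 0
  0*16 + 15 (F) = 15
  15*16 + 15 (F) = 255
Decimal = 255

255


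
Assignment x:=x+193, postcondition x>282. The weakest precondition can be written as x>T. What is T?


Formula: wp(x:=E, P) = P[E/x] (substitute E for x in postcondition)
Step 1: Postcondition: x>282
Step 2: Substitute x+193 for x: x+193>282
Step 3: Solve for x: x > 282-193 = 89

89


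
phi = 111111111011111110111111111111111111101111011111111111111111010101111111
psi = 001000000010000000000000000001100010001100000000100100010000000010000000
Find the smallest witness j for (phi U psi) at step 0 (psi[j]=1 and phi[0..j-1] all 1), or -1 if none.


(phi U psi) at 0: need smallest j with psi[j]=1 and phi[i]=1 for all i in [0,j).
Scan from step 0:
  step 0: phi=1, psi=0 -> continue
  step 1: phi=1, psi=0 -> continue
  step 2: psi=1 and phi held for [0,2) -> witness found
Witness step = 2

2


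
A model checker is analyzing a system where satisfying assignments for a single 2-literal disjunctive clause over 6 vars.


Step 1: Total=2^6=64
Step 2: Unsat when all 2 false: 2^4=16
Step 3: Sat=64-16=48

48


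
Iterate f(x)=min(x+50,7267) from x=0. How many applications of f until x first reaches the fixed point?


Step 1: x=0, cap=7267, increment=50
Step 2: x grows by 50 each step until capped at 7267; fixed point is x=7267
Step 3: iterations = ceil(7267/50) = 146

146


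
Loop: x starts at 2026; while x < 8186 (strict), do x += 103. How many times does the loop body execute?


Step 1: x goes from 2026 toward 8186 by 103; the body runs while x<8186, so iterations = ceil((bound-start)/step)
Step 2: Distance=6160
Step 3: ceil(6160/103)=60

60


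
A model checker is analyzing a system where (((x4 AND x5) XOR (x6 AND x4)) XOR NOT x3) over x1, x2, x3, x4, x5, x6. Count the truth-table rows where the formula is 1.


Formula: (((x4 AND x5) XOR (x6 AND x4)) XOR NOT x3) over 6 vars (64 rows)
Evaluate each row (x1, x2, x3, x4, x5, x6 as bits, MSB first):
  row 0 [000000]: (((0 AND 0) XOR (0 AND 0)) XOR NOT 0) -> 1
  row 1 [000001]: (((0 AND 0) XOR (1 AND 0)) XOR NOT 0) -> 1
  row 2 [000010]: (((0 AND 1) XOR (0 AND 0)) XOR NOT 0) -> 1
  row 3 [000011]: (((0 AND 1) XOR (1 AND 0)) XOR NOT 0) -> 1
  row 4 [000100]: (((1 AND 0) XOR (0 AND 1)) XOR NOT 0) -> 1
  (every remaining row is evaluated the same way; all 64 results are listed next)
Full result column, 8 rows per line (x1,x2,x3 fixed per line; x4,x5,x6 runs 000..111 left to right):
  rows 0-7 [x1,x2,x3=000]: 11111001  (ones: 6)
  rows 8-15 [x1,x2,x3=001]: 00000110  (ones: 2)
  rows 16-23 [x1,x2,x3=010]: 11111001  (ones: 6)
  rows 24-31 [x1,x2,x3=011]: 00000110  (ones: 2)
  rows 32-39 [x1,x2,x3=100]: 11111001  (ones: 6)
  rows 40-47 [x1,x2,x3=101]: 00000110  (ones: 2)
  rows 48-55 [x1,x2,x3=110]: 11111001  (ones: 6)
  rows 56-63 [x1,x2,x3=111]: 00000110  (ones: 2)
Count of 1-rows = 6+2+6+2+6+2+6+2 = 32

32


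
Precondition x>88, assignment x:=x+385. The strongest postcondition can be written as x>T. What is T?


Formula: sp(P, x:=E) = exists old_x. (x = E[old_x/x]) AND P[old_x/x] (old_x is the value of x before the assignment; eliminate old_x by solving x = E[old_x/x] for old_x)
Step 1: Precondition P: x>88, i.e. old_x > 88
Step 2: Assignment gives x = old_x + 385, so old_x = x - 385
Step 3: Substitute into P: x - 385 > 88
Step 4: Simplify: x > 88+385 = 473

473


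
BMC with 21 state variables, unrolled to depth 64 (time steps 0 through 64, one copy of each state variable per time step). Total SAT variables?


BMC unrolls to depth k, creating one copy of each state var for steps 0..k.
Step count = 64 + 1 = 65 (steps 0 through 64)
Vars per step = 21
Total = 21 * 65 = 1365

1365


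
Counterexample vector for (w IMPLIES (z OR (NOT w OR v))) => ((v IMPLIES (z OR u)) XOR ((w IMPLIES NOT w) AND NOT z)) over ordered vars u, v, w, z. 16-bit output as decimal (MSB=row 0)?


F1 = (w IMPLIES (z OR (NOT w OR v)))
F2 = ((v IMPLIES (z OR u)) XOR ((w IMPLIES NOT w) AND NOT z))
Counterexample to F1=>F2 is where F1=1 and F2=0.
Evaluate each row (bits = u,v,w,z, MSB first):
  row 0 [0000]: F1=1 F2=0 -> F1&~F2 -> 1
  row 1 [0001]: F1=1 F2=1 -> F1&~F2 -> 0
  row 2 [0010]: F1=0 F2=1 -> F1&~F2 -> 0
  row 3 [0011]: F1=1 F2=1 -> F1&~F2 -> 0
  row 4 [0100]: F1=1 F2=1 -> F1&~F2 -> 0
  row 5 [0101]: F1=1 F2=1 -> F1&~F2 -> 0
  row 6 [0110]: F1=1 F2=0 -> F1&~F2 -> 1
  row 7 [0111]: F1=1 F2=1 -> F1&~F2 -> 0
  row 8 [1000]: F1=1 F2=0 -> F1&~F2 -> 1
  row 9 [1001]: F1=1 F2=1 -> F1&~F2 -> 0
  row 10 [1010]: F1=0 F2=1 -> F1&~F2 -> 0
  row 11 [1011]: F1=1 F2=1 -> F1&~F2 -> 0
  row 12 [1100]: F1=1 F2=0 -> F1&~F2 -> 1
  row 13 [1101]: F1=1 F2=1 -> F1&~F2 -> 0
  row 14 [1110]: F1=1 F2=1 -> F1&~F2 -> 0
  row 15 [1111]: F1=1 F2=1 -> F1&~F2 -> 0
Full result column, 4 rows per line (u,v fixed per line; w,z runs 00..11 left to right):
  rows 0-3 [u,v=00]: 1000  = hex 8
  rows 4-7 [u,v=01]: 0010  = hex 2
  rows 8-11 [u,v=10]: 1000  = hex 8
  rows 12-15 [u,v=11]: 1000  = hex 8
Counterexample vector (row 0 .. row 15) = 1000001010001000
Output column grouped in 4s = 1000 0010 1000 1000 = 0x8288
Convert to decimal digit by digit (value = value*16 + digit):
  8 -> 8
  8*16 + 2 = 130
  130*16 + 8 = 2088
  2088*16 + 8 = 33416
Decimal = 33416

33416


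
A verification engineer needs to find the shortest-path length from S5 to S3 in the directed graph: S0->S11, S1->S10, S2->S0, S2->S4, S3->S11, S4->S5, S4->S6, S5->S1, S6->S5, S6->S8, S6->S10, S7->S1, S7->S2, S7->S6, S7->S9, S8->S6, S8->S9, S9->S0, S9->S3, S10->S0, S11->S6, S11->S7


BFS layer-by-layer from S5:
  dist 0: {S5}
  dist 1: {S1}
  dist 2: {S10}
  dist 3: {S0}
  dist 4: {S11}
  dist 5: {S6, S7}
  dist 6: {S2, S8, S9}
  dist 7: {S3, S4}
  -> S3 reached at distance 7
Shortest path length = 7

7


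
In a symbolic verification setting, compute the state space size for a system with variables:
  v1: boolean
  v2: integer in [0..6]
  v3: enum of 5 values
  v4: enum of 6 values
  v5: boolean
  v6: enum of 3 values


State space = product of domain sizes of all variables.
Domain sizes:
  v1 (boolean): 2
  v2 (integer in [0..6]): 7
  v3 (enum of 5 values): 5
  v4 (enum of 6 values): 6
  v5 (boolean): 2
  v6 (enum of 3 values): 3
Product = 2 * 7 * 5 * 6 * 2 * 3 = 2520

2520


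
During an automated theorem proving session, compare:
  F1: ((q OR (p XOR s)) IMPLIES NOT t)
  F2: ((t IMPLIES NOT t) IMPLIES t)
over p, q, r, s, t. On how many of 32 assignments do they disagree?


F1 = ((q OR (p XOR s)) IMPLIES NOT t)
F2 = ((t IMPLIES NOT t) IMPLIES t)
Evaluate both on each of 32 rows (bits = p,q,r,s,t):
  row 0 [00000]: F1=1 F2=0 (differ) -> 1
  row 1 [00001]: F1=1 F2=1 -> 0
  row 2 [00010]: F1=1 F2=0 (differ) -> 1
  row 3 [00011]: F1=0 F2=1 (differ) -> 1
  row 4 [00100]: F1=1 F2=0 (differ) -> 1
  row 5 [00101]: F1=1 F2=1 -> 0
  row 6 [00110]: F1=1 F2=0 (differ) -> 1
  row 7 [00111]: F1=0 F2=1 (differ) -> 1
  row 8 [01000]: F1=1 F2=0 (differ) -> 1
  row 9 [01001]: F1=0 F2=1 (differ) -> 1
  row 10 [01010]: F1=1 F2=0 (differ) -> 1
  row 11 [01011]: F1=0 F2=1 (differ) -> 1
  row 12 [01100]: F1=1 F2=0 (differ) -> 1
  row 13 [01101]: F1=0 F2=1 (differ) -> 1
  row 14 [01110]: F1=1 F2=0 (differ) -> 1
  row 15 [01111]: F1=0 F2=1 (differ) -> 1
  row 16 [10000]: F1=1 F2=0 (differ) -> 1
  row 17 [10001]: F1=0 F2=1 (differ) -> 1
  row 18 [10010]: F1=1 F2=0 (differ) -> 1
  row 19 [10011]: F1=1 F2=1 -> 0
  row 20 [10100]: F1=1 F2=0 (differ) -> 1
  row 21 [10101]: F1=0 F2=1 (differ) -> 1
  row 22 [10110]: F1=1 F2=0 (differ) -> 1
  row 23 [10111]: F1=1 F2=1 -> 0
  row 24 [11000]: F1=1 F2=0 (differ) -> 1
  row 25 [11001]: F1=0 F2=1 (differ) -> 1
  row 26 [11010]: F1=1 F2=0 (differ) -> 1
  row 27 [11011]: F1=0 F2=1 (differ) -> 1
  row 28 [11100]: F1=1 F2=0 (differ) -> 1
  row 29 [11101]: F1=0 F2=1 (differ) -> 1
  row 30 [11110]: F1=1 F2=0 (differ) -> 1
  row 31 [11111]: F1=0 F2=1 (differ) -> 1
Full result column, 8 rows per line (p,q fixed per line; r,s,t runs 000..111 left to right):
  rows 0-7 [p,q=00]: 10111011  (ones: 6)
  rows 8-15 [p,q=01]: 11111111  (ones: 8)
  rows 16-23 [p,q=10]: 11101110  (ones: 6)
  rows 24-31 [p,q=11]: 11111111  (ones: 8)
Disagreements = 6+8+6+8 = 28

28


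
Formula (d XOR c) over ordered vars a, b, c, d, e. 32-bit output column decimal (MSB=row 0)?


Formula: (d XOR c) over a, b, c, d, e (32 rows)
Evaluate each row (bits = a,b,c,d,e, MSB first):
  row 0 [00000]: (0 XOR 0) -> 0
  row 1 [00001]: (0 XOR 0) -> 0
  row 2 [00010]: (1 XOR 0) -> 1
  row 3 [00011]: (1 XOR 0) -> 1
  row 4 [00100]: (0 XOR 1) -> 1
  row 5 [00101]: (0 XOR 1) -> 1
  row 6 [00110]: (1 XOR 1) -> 0
  row 7 [00111]: (1 XOR 1) -> 0
  row 8 [01000]: (0 XOR 0) -> 0
  row 9 [01001]: (0 XOR 0) -> 0
  row 10 [01010]: (1 XOR 0) -> 1
  row 11 [01011]: (1 XOR 0) -> 1
  row 12 [01100]: (0 XOR 1) -> 1
  row 13 [01101]: (0 XOR 1) -> 1
  row 14 [01110]: (1 XOR 1) -> 0
  row 15 [01111]: (1 XOR 1) -> 0
  row 16 [10000]: (0 XOR 0) -> 0
  row 17 [10001]: (0 XOR 0) -> 0
  row 18 [10010]: (1 XOR 0) -> 1
  row 19 [10011]: (1 XOR 0) -> 1
  row 20 [10100]: (0 XOR 1) -> 1
  row 21 [10101]: (0 XOR 1) -> 1
  row 22 [10110]: (1 XOR 1) -> 0
  row 23 [10111]: (1 XOR 1) -> 0
  row 24 [11000]: (0 XOR 0) -> 0
  row 25 [11001]: (0 XOR 0) -> 0
  row 26 [11010]: (1 XOR 0) -> 1
  row 27 [11011]: (1 XOR 0) -> 1
  row 28 [11100]: (0 XOR 1) -> 1
  row 29 [11101]: (0 XOR 1) -> 1
  row 30 [11110]: (1 XOR 1) -> 0
  row 31 [11111]: (1 XOR 1) -> 0
Full result column, 4 rows per line (a,b,c fixed per line; d,e runs 00..11 left to right):
  rows 0-3 [a,b,c=000]: 0011  = hex 3
  rows 4-7 [a,b,c=001]: 1100  = hex C
  rows 8-11 [a,b,c=010]: 0011  = hex 3
  rows 12-15 [a,b,c=011]: 1100  = hex C
  rows 16-19 [a,b,c=100]: 0011  = hex 3
  rows 20-23 [a,b,c=101]: 1100  = hex C
  rows 24-27 [a,b,c=110]: 0011  = hex 3
  rows 28-31 [a,b,c=111]: 1100  = hex C
Output column (row 0 .. row 31) = 00111100001111000011110000111100
Output column grouped in 4s = 0011 1100 0011 1100 0011 1100 0011 1100 = 0x3C3C3C3C
Convert to decimal digit by digit (value = value*16 + digit):
  3 -> 3
  3*16 + 12 (C) = 60
  60*16 + 3 = 963
  963*16 + 12 (C) = 15420
  15420*16 + 3 = 246723
  246723*16 + 12 (C) = 3947580
  3947580*16 + 3 = 63161283
  63161283*16 + 12 (C) = 1010580540
Decimal = 1010580540

1010580540


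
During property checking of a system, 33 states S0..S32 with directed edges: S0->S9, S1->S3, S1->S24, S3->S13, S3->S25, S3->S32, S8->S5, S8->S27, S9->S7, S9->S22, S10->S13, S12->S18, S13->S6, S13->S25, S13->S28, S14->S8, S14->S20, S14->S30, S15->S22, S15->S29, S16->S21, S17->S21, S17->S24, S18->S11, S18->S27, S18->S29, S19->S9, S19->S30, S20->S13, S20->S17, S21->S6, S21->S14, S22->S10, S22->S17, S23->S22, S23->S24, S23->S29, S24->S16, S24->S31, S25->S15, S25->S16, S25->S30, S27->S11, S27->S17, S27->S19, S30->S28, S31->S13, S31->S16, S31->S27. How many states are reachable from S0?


BFS from S0:
  layer 0: {S0}
  layer 1: {S9}
  layer 2: {S7, S22}
  layer 3: {S10, S17}
  layer 4: {S13, S21, S24}
  layer 5: {S6, S14, S16, S25, S28, S31}
  layer 6: {S8, S15, S20, S27, S30}
  layer 7: {S5, S11, S19, S29}
Reachable set: {S0, S5, S6, S7, S8, S9, S10, S11, S13, S14, S15, S16, S17, S19, S20, S21, S22, S24, S25, S27, S28, S29, S30, S31}
Count = 24

24


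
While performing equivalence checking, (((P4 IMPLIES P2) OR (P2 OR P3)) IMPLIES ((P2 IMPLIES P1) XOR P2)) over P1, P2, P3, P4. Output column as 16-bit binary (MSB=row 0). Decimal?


Formula: (((P4 IMPLIES P2) OR (P2 OR P3)) IMPLIES ((P2 IMPLIES P1) XOR P2)) over P1, P2, P3, P4 (16 rows)
Evaluate each row (bits = P1,P2,P3,P4, MSB first):
  row 0 [0000]: (((0 IMPLIES 0) OR (0 OR 0)) IMPLIES ((0 IMPLIES 0) XOR 0)) -> 1
  row 1 [0001]: (((1 IMPLIES 0) OR (0 OR 0)) IMPLIES ((0 IMPLIES 0) XOR 0)) -> 1
  row 2 [0010]: (((0 IMPLIES 0) OR (0 OR 1)) IMPLIES ((0 IMPLIES 0) XOR 0)) -> 1
  row 3 [0011]: (((1 IMPLIES 0) OR (0 OR 1)) IMPLIES ((0 IMPLIES 0) XOR 0)) -> 1
  row 4 [0100]: (((0 IMPLIES 1) OR (1 OR 0)) IMPLIES ((1 IMPLIES 0) XOR 1)) -> 1
  row 5 [0101]: (((1 IMPLIES 1) OR (1 OR 0)) IMPLIES ((1 IMPLIES 0) XOR 1)) -> 1
  row 6 [0110]: (((0 IMPLIES 1) OR (1 OR 1)) IMPLIES ((1 IMPLIES 0) XOR 1)) -> 1
  row 7 [0111]: (((1 IMPLIES 1) OR (1 OR 1)) IMPLIES ((1 IMPLIES 0) XOR 1)) -> 1
  row 8 [1000]: (((0 IMPLIES 0) OR (0 OR 0)) IMPLIES ((0 IMPLIES 1) XOR 0)) -> 1
  row 9 [1001]: (((1 IMPLIES 0) OR (0 OR 0)) IMPLIES ((0 IMPLIES 1) XOR 0)) -> 1
  row 10 [1010]: (((0 IMPLIES 0) OR (0 OR 1)) IMPLIES ((0 IMPLIES 1) XOR 0)) -> 1
  row 11 [1011]: (((1 IMPLIES 0) OR (0 OR 1)) IMPLIES ((0 IMPLIES 1) XOR 0)) -> 1
  row 12 [1100]: (((0 IMPLIES 1) OR (1 OR 0)) IMPLIES ((1 IMPLIES 1) XOR 1)) -> 0
  row 13 [1101]: (((1 IMPLIES 1) OR (1 OR 0)) IMPLIES ((1 IMPLIES 1) XOR 1)) -> 0
  row 14 [1110]: (((0 IMPLIES 1) OR (1 OR 1)) IMPLIES ((1 IMPLIES 1) XOR 1)) -> 0
  row 15 [1111]: (((1 IMPLIES 1) OR (1 OR 1)) IMPLIES ((1 IMPLIES 1) XOR 1)) -> 0
Full result column, 4 rows per line (P1,P2 fixed per line; P3,P4 runs 00..11 left to right):
  rows 0-3 [P1,P2=00]: 1111  = hex F
  rows 4-7 [P1,P2=01]: 1111  = hex F
  rows 8-11 [P1,P2=10]: 1111  = hex F
  rows 12-15 [P1,P2=11]: 0000  = hex 0
Output column (row 0 .. row 15) = 1111111111110000
Output column grouped in 4s = 1111 1111 1111 0000 = 0xFFF0
Convert to decimal digit by digit (value = value*16 + digit):
  F -> 15
  15*16 + 15 (F) = 255
  255*16 + 15 (F) = 4095
  4095*16 + 0 = 65520
Decimal = 65520

65520


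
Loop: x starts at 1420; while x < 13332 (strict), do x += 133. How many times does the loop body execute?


Step 1: x goes from 1420 toward 13332 by 133; the body runs while x<13332, so iterations = ceil((bound-start)/step)
Step 2: Distance=11912
Step 3: ceil(11912/133)=90

90


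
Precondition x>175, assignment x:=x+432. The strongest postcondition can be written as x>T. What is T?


Formula: sp(P, x:=E) = exists old_x. (x = E[old_x/x]) AND P[old_x/x] (old_x is the value of x before the assignment; eliminate old_x by solving x = E[old_x/x] for old_x)
Step 1: Precondition P: x>175, i.e. old_x > 175
Step 2: Assignment gives x = old_x + 432, so old_x = x - 432
Step 3: Substitute into P: x - 432 > 175
Step 4: Simplify: x > 175+432 = 607

607


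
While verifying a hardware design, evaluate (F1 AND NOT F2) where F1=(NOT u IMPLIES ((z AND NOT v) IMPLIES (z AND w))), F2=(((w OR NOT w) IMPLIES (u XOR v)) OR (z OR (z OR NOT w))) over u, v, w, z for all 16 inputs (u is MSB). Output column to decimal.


F1 = (NOT u IMPLIES ((z AND NOT v) IMPLIES (z AND w)))
F2 = (((w OR NOT w) IMPLIES (u XOR v)) OR (z OR (z OR NOT w)))
Counterexample to F1=>F2 is where F1=1 and F2=0.
Evaluate each row (bits = u,v,w,z, MSB first):
  row 0 [0000]: F1=1 F2=1 -> F1&~F2 -> 0
  row 1 [0001]: F1=0 F2=1 -> F1&~F2 -> 0
  row 2 [0010]: F1=1 F2=0 -> F1&~F2 -> 1
  row 3 [0011]: F1=1 F2=1 -> F1&~F2 -> 0
  row 4 [0100]: F1=1 F2=1 -> F1&~F2 -> 0
  row 5 [0101]: F1=1 F2=1 -> F1&~F2 -> 0
  row 6 [0110]: F1=1 F2=1 -> F1&~F2 -> 0
  row 7 [0111]: F1=1 F2=1 -> F1&~F2 -> 0
  row 8 [1000]: F1=1 F2=1 -> F1&~F2 -> 0
  row 9 [1001]: F1=1 F2=1 -> F1&~F2 -> 0
  row 10 [1010]: F1=1 F2=1 -> F1&~F2 -> 0
  row 11 [1011]: F1=1 F2=1 -> F1&~F2 -> 0
  row 12 [1100]: F1=1 F2=1 -> F1&~F2 -> 0
  row 13 [1101]: F1=1 F2=1 -> F1&~F2 -> 0
  row 14 [1110]: F1=1 F2=0 -> F1&~F2 -> 1
  row 15 [1111]: F1=1 F2=1 -> F1&~F2 -> 0
Full result column, 4 rows per line (u,v fixed per line; w,z runs 00..11 left to right):
  rows 0-3 [u,v=00]: 0010  = hex 2
  rows 4-7 [u,v=01]: 0000  = hex 0
  rows 8-11 [u,v=10]: 0000  = hex 0
  rows 12-15 [u,v=11]: 0010  = hex 2
Counterexample vector (row 0 .. row 15) = 0010000000000010
Output column grouped in 4s = 0010 0000 0000 0010 = 0x2002
Convert to decimal digit by digit (value = value*16 + digit):
  2 -> 2
  2*16 + 0 = 32
  32*16 + 0 = 512
  512*16 + 2 = 8194
Decimal = 8194

8194


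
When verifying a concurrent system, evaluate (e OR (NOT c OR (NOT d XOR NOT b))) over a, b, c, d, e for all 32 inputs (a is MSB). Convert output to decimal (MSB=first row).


Formula: (e OR (NOT c OR (NOT d XOR NOT b))) over a, b, c, d, e (32 rows)
Evaluate each row (bits = a,b,c,d,e, MSB first):
  row 0 [00000]: (0 OR (NOT 0 OR (NOT 0 XOR NOT 0))) -> 1
  row 1 [00001]: (1 OR (NOT 0 OR (NOT 0 XOR NOT 0))) -> 1
  row 2 [00010]: (0 OR (NOT 0 OR (NOT 1 XOR NOT 0))) -> 1
  row 3 [00011]: (1 OR (NOT 0 OR (NOT 1 XOR NOT 0))) -> 1
  row 4 [00100]: (0 OR (NOT 1 OR (NOT 0 XOR NOT 0))) -> 0
  row 5 [00101]: (1 OR (NOT 1 OR (NOT 0 XOR NOT 0))) -> 1
  row 6 [00110]: (0 OR (NOT 1 OR (NOT 1 XOR NOT 0))) -> 1
  row 7 [00111]: (1 OR (NOT 1 OR (NOT 1 XOR NOT 0))) -> 1
  row 8 [01000]: (0 OR (NOT 0 OR (NOT 0 XOR NOT 1))) -> 1
  row 9 [01001]: (1 OR (NOT 0 OR (NOT 0 XOR NOT 1))) -> 1
  row 10 [01010]: (0 OR (NOT 0 OR (NOT 1 XOR NOT 1))) -> 1
  row 11 [01011]: (1 OR (NOT 0 OR (NOT 1 XOR NOT 1))) -> 1
  row 12 [01100]: (0 OR (NOT 1 OR (NOT 0 XOR NOT 1))) -> 1
  row 13 [01101]: (1 OR (NOT 1 OR (NOT 0 XOR NOT 1))) -> 1
  row 14 [01110]: (0 OR (NOT 1 OR (NOT 1 XOR NOT 1))) -> 0
  row 15 [01111]: (1 OR (NOT 1 OR (NOT 1 XOR NOT 1))) -> 1
  row 16 [10000]: (0 OR (NOT 0 OR (NOT 0 XOR NOT 0))) -> 1
  row 17 [10001]: (1 OR (NOT 0 OR (NOT 0 XOR NOT 0))) -> 1
  row 18 [10010]: (0 OR (NOT 0 OR (NOT 1 XOR NOT 0))) -> 1
  row 19 [10011]: (1 OR (NOT 0 OR (NOT 1 XOR NOT 0))) -> 1
  row 20 [10100]: (0 OR (NOT 1 OR (NOT 0 XOR NOT 0))) -> 0
  row 21 [10101]: (1 OR (NOT 1 OR (NOT 0 XOR NOT 0))) -> 1
  row 22 [10110]: (0 OR (NOT 1 OR (NOT 1 XOR NOT 0))) -> 1
  row 23 [10111]: (1 OR (NOT 1 OR (NOT 1 XOR NOT 0))) -> 1
  row 24 [11000]: (0 OR (NOT 0 OR (NOT 0 XOR NOT 1))) -> 1
  row 25 [11001]: (1 OR (NOT 0 OR (NOT 0 XOR NOT 1))) -> 1
  row 26 [11010]: (0 OR (NOT 0 OR (NOT 1 XOR NOT 1))) -> 1
  row 27 [11011]: (1 OR (NOT 0 OR (NOT 1 XOR NOT 1))) -> 1
  row 28 [11100]: (0 OR (NOT 1 OR (NOT 0 XOR NOT 1))) -> 1
  row 29 [11101]: (1 OR (NOT 1 OR (NOT 0 XOR NOT 1))) -> 1
  row 30 [11110]: (0 OR (NOT 1 OR (NOT 1 XOR NOT 1))) -> 0
  row 31 [11111]: (1 OR (NOT 1 OR (NOT 1 XOR NOT 1))) -> 1
Full result column, 4 rows per line (a,b,c fixed per line; d,e runs 00..11 left to right):
  rows 0-3 [a,b,c=000]: 1111  = hex F
  rows 4-7 [a,b,c=001]: 0111  = hex 7
  rows 8-11 [a,b,c=010]: 1111  = hex F
  rows 12-15 [a,b,c=011]: 1101  = hex D
  rows 16-19 [a,b,c=100]: 1111  = hex F
  rows 20-23 [a,b,c=101]: 0111  = hex 7
  rows 24-27 [a,b,c=110]: 1111  = hex F
  rows 28-31 [a,b,c=111]: 1101  = hex D
Output column (row 0 .. row 31) = 11110111111111011111011111111101
Output column grouped in 4s = 1111 0111 1111 1101 1111 0111 1111 1101 = 0xF7FDF7FD
Convert to decimal digit by digit (value = value*16 + digit):
  F -> 15
  15*16 + 7 = 247
  247*16 + 15 (F) = 3967
  3967*16 + 13 (D) = 63485
  63485*16 + 15 (F) = 1015775
  1015775*16 + 7 = 16252407
  16252407*16 + 15 (F) = 260038527
  260038527*16 + 13 (D) = 4160616445
Decimal = 4160616445

4160616445


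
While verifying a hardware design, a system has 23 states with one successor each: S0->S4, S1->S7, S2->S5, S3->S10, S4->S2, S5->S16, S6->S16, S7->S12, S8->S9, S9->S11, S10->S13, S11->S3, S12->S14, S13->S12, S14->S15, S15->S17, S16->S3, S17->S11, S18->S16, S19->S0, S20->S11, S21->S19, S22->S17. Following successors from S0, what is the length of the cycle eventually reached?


Trace from S0 until a state repeats:
  S0 -> S4 -> S2 -> S5 -> S16 -> S3 -> S10 -> S13 -> S12 -> S14 -> S15 -> S17 -> S11 -> S3
S3 first seen at step 5, revisited at step 13.
Cycle length = 13 - 5 = 8

8


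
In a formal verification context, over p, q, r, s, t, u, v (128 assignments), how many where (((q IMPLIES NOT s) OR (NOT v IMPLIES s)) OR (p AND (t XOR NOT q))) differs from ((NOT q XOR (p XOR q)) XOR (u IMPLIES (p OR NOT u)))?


F1 = (((q IMPLIES NOT s) OR (NOT v IMPLIES s)) OR (p AND (t XOR NOT q)))
F2 = ((NOT q XOR (p XOR q)) XOR (u IMPLIES (p OR NOT u)))
Evaluate both on each of 128 rows (bits = p,q,r,s,t,u,v):
  row 0 [0000000]: F1=1 F2=0 (differ) -> 1
  row 1 [0000001]: F1=1 F2=0 (differ) -> 1
  row 2 [0000010]: F1=1 F2=1 -> 0
  row 3 [0000011]: F1=1 F2=1 -> 0
  row 4 [0000100]: F1=1 F2=0 (differ) -> 1
  (every remaining row is evaluated the same way; all 128 results are listed next)
Full result column, 8 rows per line (p,q,r,s fixed per line; t,u,v runs 000..111 left to right):
  rows 0-7 [p,q,r,s=0000]: 11001100  (ones: 4)
  rows 8-15 [p,q,r,s=0001]: 11001100  (ones: 4)
  rows 16-23 [p,q,r,s=0010]: 11001100  (ones: 4)
  rows 24-31 [p,q,r,s=0011]: 11001100  (ones: 4)
  rows 32-39 [p,q,r,s=0100]: 11001100  (ones: 4)
  rows 40-47 [p,q,r,s=0101]: 11001100  (ones: 4)
  rows 48-55 [p,q,r,s=0110]: 11001100  (ones: 4)
  rows 56-63 [p,q,r,s=0111]: 11001100  (ones: 4)
  rows 64-71 [p,q,r,s=1000]: 00000000  (ones: 0)
  rows 72-79 [p,q,r,s=1001]: 00000000  (ones: 0)
  rows 80-87 [p,q,r,s=1010]: 00000000  (ones: 0)
  rows 88-95 [p,q,r,s=1011]: 00000000  (ones: 0)
  rows 96-103 [p,q,r,s=1100]: 00000000  (ones: 0)
  rows 104-111 [p,q,r,s=1101]: 00000000  (ones: 0)
  rows 112-119 [p,q,r,s=1110]: 00000000  (ones: 0)
  rows 120-127 [p,q,r,s=1111]: 00000000  (ones: 0)
Disagreements = 4+4+4+4+4+4+4+4+0+0+0+0+0+0+0+0 = 32

32


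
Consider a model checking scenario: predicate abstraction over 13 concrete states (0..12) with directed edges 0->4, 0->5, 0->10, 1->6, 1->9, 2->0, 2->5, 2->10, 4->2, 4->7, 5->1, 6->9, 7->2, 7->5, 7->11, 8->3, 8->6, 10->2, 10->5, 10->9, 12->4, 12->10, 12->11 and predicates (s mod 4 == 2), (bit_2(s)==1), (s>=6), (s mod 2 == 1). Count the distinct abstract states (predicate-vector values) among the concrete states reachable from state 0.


BFS from 0:
Concrete reachable: {0, 1, 2, 4, 5, 6, 7, 9, 10, 11}
Abstract via predicates (s mod 4 == 2), (bit_2(s)==1), (s>=6), (s mod 2 == 1):
  (0,0,0,0) <- {0}
  (0,0,0,1) <- {1}
  (0,0,1,1) <- {9, 11}
  (0,1,0,0) <- {4}
  (0,1,0,1) <- {5}
  (0,1,1,1) <- {7}
  (1,0,0,0) <- {2}
  (1,0,1,0) <- {10}
  (1,1,1,0) <- {6}
Distinct abstract states = 9

9


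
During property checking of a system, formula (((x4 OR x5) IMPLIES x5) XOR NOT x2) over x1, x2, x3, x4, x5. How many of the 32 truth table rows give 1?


Formula: (((x4 OR x5) IMPLIES x5) XOR NOT x2) over 5 vars (32 rows)
Evaluate each row (x1, x2, x3, x4, x5 as bits, MSB first):
  row 0 [00000]: (((0 OR 0) IMPLIES 0) XOR NOT 0) -> 0
  row 1 [00001]: (((0 OR 1) IMPLIES 1) XOR NOT 0) -> 0
  row 2 [00010]: (((1 OR 0) IMPLIES 0) XOR NOT 0) -> 1
  row 3 [00011]: (((1 OR 1) IMPLIES 1) XOR NOT 0) -> 0
  row 4 [00100]: (((0 OR 0) IMPLIES 0) XOR NOT 0) -> 0
  row 5 [00101]: (((0 OR 1) IMPLIES 1) XOR NOT 0) -> 0
  row 6 [00110]: (((1 OR 0) IMPLIES 0) XOR NOT 0) -> 1
  row 7 [00111]: (((1 OR 1) IMPLIES 1) XOR NOT 0) -> 0
  row 8 [01000]: (((0 OR 0) IMPLIES 0) XOR NOT 1) -> 1
  row 9 [01001]: (((0 OR 1) IMPLIES 1) XOR NOT 1) -> 1
  row 10 [01010]: (((1 OR 0) IMPLIES 0) XOR NOT 1) -> 0
  row 11 [01011]: (((1 OR 1) IMPLIES 1) XOR NOT 1) -> 1
  row 12 [01100]: (((0 OR 0) IMPLIES 0) XOR NOT 1) -> 1
  row 13 [01101]: (((0 OR 1) IMPLIES 1) XOR NOT 1) -> 1
  row 14 [01110]: (((1 OR 0) IMPLIES 0) XOR NOT 1) -> 0
  row 15 [01111]: (((1 OR 1) IMPLIES 1) XOR NOT 1) -> 1
  row 16 [10000]: (((0 OR 0) IMPLIES 0) XOR NOT 0) -> 0
  row 17 [10001]: (((0 OR 1) IMPLIES 1) XOR NOT 0) -> 0
  row 18 [10010]: (((1 OR 0) IMPLIES 0) XOR NOT 0) -> 1
  row 19 [10011]: (((1 OR 1) IMPLIES 1) XOR NOT 0) -> 0
  row 20 [10100]: (((0 OR 0) IMPLIES 0) XOR NOT 0) -> 0
  row 21 [10101]: (((0 OR 1) IMPLIES 1) XOR NOT 0) -> 0
  row 22 [10110]: (((1 OR 0) IMPLIES 0) XOR NOT 0) -> 1
  row 23 [10111]: (((1 OR 1) IMPLIES 1) XOR NOT 0) -> 0
  row 24 [11000]: (((0 OR 0) IMPLIES 0) XOR NOT 1) -> 1
  row 25 [11001]: (((0 OR 1) IMPLIES 1) XOR NOT 1) -> 1
  row 26 [11010]: (((1 OR 0) IMPLIES 0) XOR NOT 1) -> 0
  row 27 [11011]: (((1 OR 1) IMPLIES 1) XOR NOT 1) -> 1
  row 28 [11100]: (((0 OR 0) IMPLIES 0) XOR NOT 1) -> 1
  row 29 [11101]: (((0 OR 1) IMPLIES 1) XOR NOT 1) -> 1
  row 30 [11110]: (((1 OR 0) IMPLIES 0) XOR NOT 1) -> 0
  row 31 [11111]: (((1 OR 1) IMPLIES 1) XOR NOT 1) -> 1
Full result column, 8 rows per line (x1,x2 fixed per line; x3,x4,x5 runs 000..111 left to right):
  rows 0-7 [x1,x2=00]: 00100010  (ones: 2)
  rows 8-15 [x1,x2=01]: 11011101  (ones: 6)
  rows 16-23 [x1,x2=10]: 00100010  (ones: 2)
  rows 24-31 [x1,x2=11]: 11011101  (ones: 6)
Count of 1-rows = 2+6+2+6 = 16

16


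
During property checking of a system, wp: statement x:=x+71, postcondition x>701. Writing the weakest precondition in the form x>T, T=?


Formula: wp(x:=E, P) = P[E/x] (substitute E for x in postcondition)
Step 1: Postcondition: x>701
Step 2: Substitute x+71 for x: x+71>701
Step 3: Solve for x: x > 701-71 = 630

630


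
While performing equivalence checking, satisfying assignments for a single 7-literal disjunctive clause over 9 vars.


Step 1: Total=2^9=512
Step 2: Unsat when all 7 false: 2^2=4
Step 3: Sat=512-4=508

508


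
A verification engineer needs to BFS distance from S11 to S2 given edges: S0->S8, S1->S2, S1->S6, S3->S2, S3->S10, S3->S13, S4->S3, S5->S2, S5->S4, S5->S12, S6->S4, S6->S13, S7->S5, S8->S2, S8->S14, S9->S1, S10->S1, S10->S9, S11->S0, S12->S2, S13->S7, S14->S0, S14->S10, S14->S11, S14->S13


BFS layer-by-layer from S11:
  dist 0: {S11}
  dist 1: {S0}
  dist 2: {S8}
  dist 3: {S2, S14}
  -> S2 reached at distance 3
Shortest path length = 3

3


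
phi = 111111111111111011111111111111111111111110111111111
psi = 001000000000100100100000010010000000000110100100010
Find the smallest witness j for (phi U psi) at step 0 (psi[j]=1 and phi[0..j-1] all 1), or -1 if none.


(phi U psi) at 0: need smallest j with psi[j]=1 and phi[i]=1 for all i in [0,j).
Scan from step 0:
  step 0: phi=1, psi=0 -> continue
  step 1: phi=1, psi=0 -> continue
  step 2: psi=1 and phi held for [0,2) -> witness found
Witness step = 2

2


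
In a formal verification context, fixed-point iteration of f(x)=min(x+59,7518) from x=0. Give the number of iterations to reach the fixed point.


Step 1: x=0, cap=7518, increment=59
Step 2: x grows by 59 each step until capped at 7518; fixed point is x=7518
Step 3: iterations = ceil(7518/59) = 128

128


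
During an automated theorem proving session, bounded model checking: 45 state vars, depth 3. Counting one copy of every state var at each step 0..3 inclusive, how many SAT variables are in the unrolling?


BMC unrolls to depth k, creating one copy of each state var for steps 0..k.
Step count = 3 + 1 = 4 (steps 0 through 3)
Vars per step = 45
Total = 45 * 4 = 180

180


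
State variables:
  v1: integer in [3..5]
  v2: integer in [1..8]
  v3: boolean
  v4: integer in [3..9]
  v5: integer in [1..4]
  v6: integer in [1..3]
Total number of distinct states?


State space = product of domain sizes of all variables.
Domain sizes:
  v1 (integer in [3..5]): 3
  v2 (integer in [1..8]): 8
  v3 (boolean): 2
  v4 (integer in [3..9]): 7
  v5 (integer in [1..4]): 4
  v6 (integer in [1..3]): 3
Product = 3 * 8 * 2 * 7 * 4 * 3 = 4032

4032


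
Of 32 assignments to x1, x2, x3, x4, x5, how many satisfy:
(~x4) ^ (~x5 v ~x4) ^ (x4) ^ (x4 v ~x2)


CNF with 4 clauses over 5 vars (32 assignments).
An assignment satisfies CNF iff every clause has >=1 true literal.
Check each row (bits = x1,x2,x3,x4,x5; clause T/F shown):
  row 0 [00000]: clauses=TTFT -> 0
  row 1 [00001]: clauses=TTFT -> 0
  row 2 [00010]: clauses=FTTT -> 0
  row 3 [00011]: clauses=FFTT -> 0
  row 4 [00100]: clauses=TTFT -> 0
  row 5 [00101]: clauses=TTFT -> 0
  row 6 [00110]: clauses=FTTT -> 0
  row 7 [00111]: clauses=FFTT -> 0
  row 8 [01000]: clauses=TTFF -> 0
  row 9 [01001]: clauses=TTFF -> 0
  row 10 [01010]: clauses=FTTT -> 0
  row 11 [01011]: clauses=FFTT -> 0
  row 12 [01100]: clauses=TTFF -> 0
  row 13 [01101]: clauses=TTFF -> 0
  row 14 [01110]: clauses=FTTT -> 0
  row 15 [01111]: clauses=FFTT -> 0
  row 16 [10000]: clauses=TTFT -> 0
  row 17 [10001]: clauses=TTFT -> 0
  row 18 [10010]: clauses=FTTT -> 0
  row 19 [10011]: clauses=FFTT -> 0
  row 20 [10100]: clauses=TTFT -> 0
  row 21 [10101]: clauses=TTFT -> 0
  row 22 [10110]: clauses=FTTT -> 0
  row 23 [10111]: clauses=FFTT -> 0
  row 24 [11000]: clauses=TTFF -> 0
  row 25 [11001]: clauses=TTFF -> 0
  row 26 [11010]: clauses=FTTT -> 0
  row 27 [11011]: clauses=FFTT -> 0
  row 28 [11100]: clauses=TTFF -> 0
  row 29 [11101]: clauses=TTFF -> 0
  row 30 [11110]: clauses=FTTT -> 0
  row 31 [11111]: clauses=FFTT -> 0
Full result column, 8 rows per line (x1,x2 fixed per line; x3,x4,x5 runs 000..111 left to right):
  rows 0-7 [x1,x2=00]: 00000000  (ones: 0)
  rows 8-15 [x1,x2=01]: 00000000  (ones: 0)
  rows 16-23 [x1,x2=10]: 00000000  (ones: 0)
  rows 24-31 [x1,x2=11]: 00000000  (ones: 0)
Satisfying assignments = 0+0+0+0 = 0

0


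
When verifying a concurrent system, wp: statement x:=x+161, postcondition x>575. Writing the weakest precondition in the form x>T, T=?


Formula: wp(x:=E, P) = P[E/x] (substitute E for x in postcondition)
Step 1: Postcondition: x>575
Step 2: Substitute x+161 for x: x+161>575
Step 3: Solve for x: x > 575-161 = 414

414
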